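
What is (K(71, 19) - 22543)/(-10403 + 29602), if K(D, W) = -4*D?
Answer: -22827/19199 ≈ -1.1890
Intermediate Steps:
(K(71, 19) - 22543)/(-10403 + 29602) = (-4*71 - 22543)/(-10403 + 29602) = (-284 - 22543)/19199 = -22827*1/19199 = -22827/19199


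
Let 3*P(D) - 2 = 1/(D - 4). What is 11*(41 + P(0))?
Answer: 5489/12 ≈ 457.42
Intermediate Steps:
P(D) = 2/3 + 1/(3*(-4 + D)) (P(D) = 2/3 + 1/(3*(D - 4)) = 2/3 + 1/(3*(-4 + D)))
11*(41 + P(0)) = 11*(41 + (-7 + 2*0)/(3*(-4 + 0))) = 11*(41 + (1/3)*(-7 + 0)/(-4)) = 11*(41 + (1/3)*(-1/4)*(-7)) = 11*(41 + 7/12) = 11*(499/12) = 5489/12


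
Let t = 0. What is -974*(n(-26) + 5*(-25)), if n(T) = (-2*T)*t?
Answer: 121750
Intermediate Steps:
n(T) = 0 (n(T) = -2*T*0 = 0)
-974*(n(-26) + 5*(-25)) = -974*(0 + 5*(-25)) = -974*(0 - 125) = -974*(-125) = 121750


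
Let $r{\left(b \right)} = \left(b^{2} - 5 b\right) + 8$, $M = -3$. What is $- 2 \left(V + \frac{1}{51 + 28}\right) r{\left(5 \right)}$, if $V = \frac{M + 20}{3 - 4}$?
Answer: $\frac{21472}{79} \approx 271.8$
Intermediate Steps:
$r{\left(b \right)} = 8 + b^{2} - 5 b$
$V = -17$ ($V = \frac{-3 + 20}{3 - 4} = \frac{17}{-1} = 17 \left(-1\right) = -17$)
$- 2 \left(V + \frac{1}{51 + 28}\right) r{\left(5 \right)} = - 2 \left(-17 + \frac{1}{51 + 28}\right) \left(8 + 5^{2} - 25\right) = - 2 \left(-17 + \frac{1}{79}\right) \left(8 + 25 - 25\right) = - 2 \left(-17 + \frac{1}{79}\right) 8 = - 2 \left(\left(- \frac{1342}{79}\right) 8\right) = \left(-2\right) \left(- \frac{10736}{79}\right) = \frac{21472}{79}$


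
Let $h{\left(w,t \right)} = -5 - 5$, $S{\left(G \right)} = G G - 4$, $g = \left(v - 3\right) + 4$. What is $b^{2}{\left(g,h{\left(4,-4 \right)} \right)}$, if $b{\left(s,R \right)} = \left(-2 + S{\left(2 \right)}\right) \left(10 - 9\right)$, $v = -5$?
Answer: $4$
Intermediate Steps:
$g = -4$ ($g = \left(-5 - 3\right) + 4 = -8 + 4 = -4$)
$S{\left(G \right)} = -4 + G^{2}$ ($S{\left(G \right)} = G^{2} - 4 = -4 + G^{2}$)
$h{\left(w,t \right)} = -10$ ($h{\left(w,t \right)} = -5 - 5 = -10$)
$b{\left(s,R \right)} = -2$ ($b{\left(s,R \right)} = \left(-2 - \left(4 - 2^{2}\right)\right) \left(10 - 9\right) = \left(-2 + \left(-4 + 4\right)\right) 1 = \left(-2 + 0\right) 1 = \left(-2\right) 1 = -2$)
$b^{2}{\left(g,h{\left(4,-4 \right)} \right)} = \left(-2\right)^{2} = 4$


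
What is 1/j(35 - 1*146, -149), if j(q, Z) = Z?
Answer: -1/149 ≈ -0.0067114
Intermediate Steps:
1/j(35 - 1*146, -149) = 1/(-149) = -1/149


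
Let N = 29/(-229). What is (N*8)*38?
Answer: -8816/229 ≈ -38.498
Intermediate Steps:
N = -29/229 (N = 29*(-1/229) = -29/229 ≈ -0.12664)
(N*8)*38 = -29/229*8*38 = -232/229*38 = -8816/229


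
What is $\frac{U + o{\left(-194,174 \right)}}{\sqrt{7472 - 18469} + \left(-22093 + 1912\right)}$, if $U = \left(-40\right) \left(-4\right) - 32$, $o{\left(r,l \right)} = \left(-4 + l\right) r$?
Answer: $\frac{47356158}{29091697} + \frac{16426 i \sqrt{10997}}{203641879} \approx 1.6278 + 0.0084587 i$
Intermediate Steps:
$o{\left(r,l \right)} = r \left(-4 + l\right)$
$U = 128$ ($U = 160 - 32 = 128$)
$\frac{U + o{\left(-194,174 \right)}}{\sqrt{7472 - 18469} + \left(-22093 + 1912\right)} = \frac{128 - 194 \left(-4 + 174\right)}{\sqrt{7472 - 18469} + \left(-22093 + 1912\right)} = \frac{128 - 32980}{\sqrt{-10997} - 20181} = \frac{128 - 32980}{i \sqrt{10997} - 20181} = - \frac{32852}{-20181 + i \sqrt{10997}}$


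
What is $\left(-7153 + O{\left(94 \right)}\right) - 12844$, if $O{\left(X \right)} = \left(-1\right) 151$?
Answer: $-20148$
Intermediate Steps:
$O{\left(X \right)} = -151$
$\left(-7153 + O{\left(94 \right)}\right) - 12844 = \left(-7153 - 151\right) - 12844 = -7304 - 12844 = -20148$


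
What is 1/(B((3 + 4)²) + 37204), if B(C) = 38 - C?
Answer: 1/37193 ≈ 2.6887e-5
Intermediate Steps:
1/(B((3 + 4)²) + 37204) = 1/((38 - (3 + 4)²) + 37204) = 1/((38 - 1*7²) + 37204) = 1/((38 - 1*49) + 37204) = 1/((38 - 49) + 37204) = 1/(-11 + 37204) = 1/37193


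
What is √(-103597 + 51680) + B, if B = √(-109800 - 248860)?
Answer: I*(√51917 + 2*√89665) ≈ 826.74*I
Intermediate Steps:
B = 2*I*√89665 (B = √(-358660) = 2*I*√89665 ≈ 598.88*I)
√(-103597 + 51680) + B = √(-103597 + 51680) + 2*I*√89665 = √(-51917) + 2*I*√89665 = I*√51917 + 2*I*√89665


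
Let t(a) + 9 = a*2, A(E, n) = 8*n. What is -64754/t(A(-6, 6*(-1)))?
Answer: 64754/105 ≈ 616.71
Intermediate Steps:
t(a) = -9 + 2*a (t(a) = -9 + a*2 = -9 + 2*a)
-64754/t(A(-6, 6*(-1))) = -64754/(-9 + 2*(8*(6*(-1)))) = -64754/(-9 + 2*(8*(-6))) = -64754/(-9 + 2*(-48)) = -64754/(-9 - 96) = -64754/(-105) = -64754*(-1/105) = 64754/105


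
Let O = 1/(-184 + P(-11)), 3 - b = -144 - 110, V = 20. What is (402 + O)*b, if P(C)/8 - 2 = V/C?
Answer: 207451685/2008 ≈ 1.0331e+5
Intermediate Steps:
b = 257 (b = 3 - (-144 - 110) = 3 - 1*(-254) = 3 + 254 = 257)
P(C) = 16 + 160/C (P(C) = 16 + 8*(20/C) = 16 + 160/C)
O = -11/2008 (O = 1/(-184 + (16 + 160/(-11))) = 1/(-184 + (16 + 160*(-1/11))) = 1/(-184 + (16 - 160/11)) = 1/(-184 + 16/11) = 1/(-2008/11) = -11/2008 ≈ -0.0054781)
(402 + O)*b = (402 - 11/2008)*257 = (807205/2008)*257 = 207451685/2008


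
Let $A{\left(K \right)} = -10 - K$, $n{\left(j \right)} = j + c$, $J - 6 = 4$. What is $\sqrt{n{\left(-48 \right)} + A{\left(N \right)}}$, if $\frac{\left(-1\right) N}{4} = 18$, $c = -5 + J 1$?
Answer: $\sqrt{19} \approx 4.3589$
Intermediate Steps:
$J = 10$ ($J = 6 + 4 = 10$)
$c = 5$ ($c = -5 + 10 \cdot 1 = -5 + 10 = 5$)
$N = -72$ ($N = \left(-4\right) 18 = -72$)
$n{\left(j \right)} = 5 + j$ ($n{\left(j \right)} = j + 5 = 5 + j$)
$\sqrt{n{\left(-48 \right)} + A{\left(N \right)}} = \sqrt{\left(5 - 48\right) - -62} = \sqrt{-43 + \left(-10 + 72\right)} = \sqrt{-43 + 62} = \sqrt{19}$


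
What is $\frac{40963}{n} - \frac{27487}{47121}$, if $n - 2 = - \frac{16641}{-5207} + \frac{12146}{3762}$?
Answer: $\frac{18902990787191299}{3888074622486} \approx 4861.8$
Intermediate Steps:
$n = \frac{82512566}{9794367}$ ($n = 2 + \left(- \frac{16641}{-5207} + \frac{12146}{3762}\right) = 2 + \left(\left(-16641\right) \left(- \frac{1}{5207}\right) + 12146 \cdot \frac{1}{3762}\right) = 2 + \left(\frac{16641}{5207} + \frac{6073}{1881}\right) = 2 + \frac{62923832}{9794367} = \frac{82512566}{9794367} \approx 8.4245$)
$\frac{40963}{n} - \frac{27487}{47121} = \frac{40963}{\frac{82512566}{9794367}} - \frac{27487}{47121} = 40963 \cdot \frac{9794367}{82512566} - \frac{27487}{47121} = \frac{401206655421}{82512566} - \frac{27487}{47121} = \frac{18902990787191299}{3888074622486}$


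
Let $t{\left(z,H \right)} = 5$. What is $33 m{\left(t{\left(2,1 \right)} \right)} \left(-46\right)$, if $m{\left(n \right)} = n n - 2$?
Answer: $-34914$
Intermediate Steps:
$m{\left(n \right)} = -2 + n^{2}$ ($m{\left(n \right)} = n^{2} - 2 = -2 + n^{2}$)
$33 m{\left(t{\left(2,1 \right)} \right)} \left(-46\right) = 33 \left(-2 + 5^{2}\right) \left(-46\right) = 33 \left(-2 + 25\right) \left(-46\right) = 33 \cdot 23 \left(-46\right) = 759 \left(-46\right) = -34914$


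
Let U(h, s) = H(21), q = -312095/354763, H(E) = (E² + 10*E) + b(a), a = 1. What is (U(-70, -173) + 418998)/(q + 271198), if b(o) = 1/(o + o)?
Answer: 297752231137/192421407958 ≈ 1.5474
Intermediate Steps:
b(o) = 1/(2*o)
H(E) = ½ + E² + 10*E (H(E) = (E² + 10*E) + (½)/1 = (E² + 10*E) + (½)*1 = (E² + 10*E) + ½ = ½ + E² + 10*E)
q = -312095/354763 (q = -312095*1/354763 = -312095/354763 ≈ -0.87973)
U(h, s) = 1303/2 (U(h, s) = ½ + 21² + 10*21 = ½ + 441 + 210 = 1303/2)
(U(-70, -173) + 418998)/(q + 271198) = (1303/2 + 418998)/(-312095/354763 + 271198) = 839299/(2*(96210703979/354763)) = (839299/2)*(354763/96210703979) = 297752231137/192421407958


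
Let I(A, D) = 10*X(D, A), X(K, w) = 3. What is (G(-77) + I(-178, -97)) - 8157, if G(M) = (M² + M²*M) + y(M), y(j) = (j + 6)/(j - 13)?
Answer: -41285719/90 ≈ -4.5873e+5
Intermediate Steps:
y(j) = (6 + j)/(-13 + j)
I(A, D) = 30 (I(A, D) = 10*3 = 30)
G(M) = M² + M³ + (6 + M)/(-13 + M) (G(M) = (M² + M²*M) + (6 + M)/(-13 + M) = (M² + M³) + (6 + M)/(-13 + M) = M² + M³ + (6 + M)/(-13 + M))
(G(-77) + I(-178, -97)) - 8157 = ((6 - 77 + (-77)²*(1 - 77)*(-13 - 77))/(-13 - 77) + 30) - 8157 = ((6 - 77 + 5929*(-76)*(-90))/(-90) + 30) - 8157 = (-(6 - 77 + 40554360)/90 + 30) - 8157 = (-1/90*40554289 + 30) - 8157 = (-40554289/90 + 30) - 8157 = -40551589/90 - 8157 = -41285719/90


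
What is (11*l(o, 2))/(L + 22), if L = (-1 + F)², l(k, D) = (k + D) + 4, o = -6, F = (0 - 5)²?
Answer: 0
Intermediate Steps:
F = 25 (F = (-5)² = 25)
l(k, D) = 4 + D + k (l(k, D) = (D + k) + 4 = 4 + D + k)
L = 576 (L = (-1 + 25)² = 24² = 576)
(11*l(o, 2))/(L + 22) = (11*(4 + 2 - 6))/(576 + 22) = (11*0)/598 = 0*(1/598) = 0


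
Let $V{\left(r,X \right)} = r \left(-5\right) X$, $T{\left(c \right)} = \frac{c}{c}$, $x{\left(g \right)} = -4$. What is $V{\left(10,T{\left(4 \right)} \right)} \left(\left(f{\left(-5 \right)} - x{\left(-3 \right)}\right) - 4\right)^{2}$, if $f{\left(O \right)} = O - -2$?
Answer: $-450$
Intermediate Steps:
$T{\left(c \right)} = 1$
$f{\left(O \right)} = 2 + O$ ($f{\left(O \right)} = O + 2 = 2 + O$)
$V{\left(r,X \right)} = - 5 X r$ ($V{\left(r,X \right)} = - 5 r X = - 5 X r$)
$V{\left(10,T{\left(4 \right)} \right)} \left(\left(f{\left(-5 \right)} - x{\left(-3 \right)}\right) - 4\right)^{2} = \left(-5\right) 1 \cdot 10 \left(\left(\left(2 - 5\right) - -4\right) - 4\right)^{2} = - 50 \left(\left(-3 + 4\right) - 4\right)^{2} = - 50 \left(1 - 4\right)^{2} = - 50 \left(-3\right)^{2} = \left(-50\right) 9 = -450$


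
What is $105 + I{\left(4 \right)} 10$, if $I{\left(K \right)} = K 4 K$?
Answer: $745$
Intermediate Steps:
$I{\left(K \right)} = 4 K^{2}$ ($I{\left(K \right)} = 4 K K = 4 K^{2}$)
$105 + I{\left(4 \right)} 10 = 105 + 4 \cdot 4^{2} \cdot 10 = 105 + 4 \cdot 16 \cdot 10 = 105 + 64 \cdot 10 = 105 + 640 = 745$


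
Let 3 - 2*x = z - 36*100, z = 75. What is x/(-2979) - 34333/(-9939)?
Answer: 9416179/3289809 ≈ 2.8622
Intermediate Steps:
x = 1764 (x = 3/2 - (75 - 36*100)/2 = 3/2 - (75 - 3600)/2 = 3/2 - ½*(-3525) = 3/2 + 3525/2 = 1764)
x/(-2979) - 34333/(-9939) = 1764/(-2979) - 34333/(-9939) = 1764*(-1/2979) - 34333*(-1/9939) = -196/331 + 34333/9939 = 9416179/3289809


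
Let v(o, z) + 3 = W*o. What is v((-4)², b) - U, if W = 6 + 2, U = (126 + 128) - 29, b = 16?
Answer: -100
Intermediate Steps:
U = 225 (U = 254 - 29 = 225)
W = 8
v(o, z) = -3 + 8*o
v((-4)², b) - U = (-3 + 8*(-4)²) - 1*225 = (-3 + 8*16) - 225 = (-3 + 128) - 225 = 125 - 225 = -100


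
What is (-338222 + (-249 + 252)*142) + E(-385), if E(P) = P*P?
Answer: -189571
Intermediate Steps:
E(P) = P²
(-338222 + (-249 + 252)*142) + E(-385) = (-338222 + (-249 + 252)*142) + (-385)² = (-338222 + 3*142) + 148225 = (-338222 + 426) + 148225 = -337796 + 148225 = -189571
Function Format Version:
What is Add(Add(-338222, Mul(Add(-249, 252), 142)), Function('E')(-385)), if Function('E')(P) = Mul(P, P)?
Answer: -189571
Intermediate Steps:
Function('E')(P) = Pow(P, 2)
Add(Add(-338222, Mul(Add(-249, 252), 142)), Function('E')(-385)) = Add(Add(-338222, Mul(Add(-249, 252), 142)), Pow(-385, 2)) = Add(Add(-338222, Mul(3, 142)), 148225) = Add(Add(-338222, 426), 148225) = Add(-337796, 148225) = -189571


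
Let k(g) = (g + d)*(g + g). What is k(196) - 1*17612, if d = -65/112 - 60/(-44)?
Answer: 1309595/22 ≈ 59527.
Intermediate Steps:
d = 965/1232 (d = -65*1/112 - 60*(-1/44) = -65/112 + 15/11 = 965/1232 ≈ 0.78328)
k(g) = 2*g*(965/1232 + g) (k(g) = (g + 965/1232)*(g + g) = (965/1232 + g)*(2*g) = 2*g*(965/1232 + g))
k(196) - 1*17612 = (1/616)*196*(965 + 1232*196) - 1*17612 = (1/616)*196*(965 + 241472) - 17612 = (1/616)*196*242437 - 17612 = 1697059/22 - 17612 = 1309595/22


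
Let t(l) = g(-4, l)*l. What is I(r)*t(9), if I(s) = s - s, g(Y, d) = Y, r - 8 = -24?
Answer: 0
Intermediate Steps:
r = -16 (r = 8 - 24 = -16)
I(s) = 0
t(l) = -4*l
I(r)*t(9) = 0*(-4*9) = 0*(-36) = 0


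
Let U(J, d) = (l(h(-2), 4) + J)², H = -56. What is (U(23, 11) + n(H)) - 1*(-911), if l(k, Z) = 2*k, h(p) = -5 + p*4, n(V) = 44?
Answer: 964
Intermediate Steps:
h(p) = -5 + 4*p
U(J, d) = (-26 + J)² (U(J, d) = (2*(-5 + 4*(-2)) + J)² = (2*(-5 - 8) + J)² = (2*(-13) + J)² = (-26 + J)²)
(U(23, 11) + n(H)) - 1*(-911) = ((-26 + 23)² + 44) - 1*(-911) = ((-3)² + 44) + 911 = (9 + 44) + 911 = 53 + 911 = 964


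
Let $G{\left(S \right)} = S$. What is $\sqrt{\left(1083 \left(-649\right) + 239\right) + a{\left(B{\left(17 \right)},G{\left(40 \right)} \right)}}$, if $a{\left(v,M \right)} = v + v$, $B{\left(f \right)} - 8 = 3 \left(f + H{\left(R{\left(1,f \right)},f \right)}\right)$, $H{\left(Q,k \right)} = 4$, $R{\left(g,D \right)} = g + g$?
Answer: $3 i \sqrt{78054} \approx 838.14 i$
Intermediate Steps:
$R{\left(g,D \right)} = 2 g$
$B{\left(f \right)} = 20 + 3 f$ ($B{\left(f \right)} = 8 + 3 \left(f + 4\right) = 8 + 3 \left(4 + f\right) = 8 + \left(12 + 3 f\right) = 20 + 3 f$)
$a{\left(v,M \right)} = 2 v$
$\sqrt{\left(1083 \left(-649\right) + 239\right) + a{\left(B{\left(17 \right)},G{\left(40 \right)} \right)}} = \sqrt{\left(1083 \left(-649\right) + 239\right) + 2 \left(20 + 3 \cdot 17\right)} = \sqrt{\left(-702867 + 239\right) + 2 \left(20 + 51\right)} = \sqrt{-702628 + 2 \cdot 71} = \sqrt{-702628 + 142} = \sqrt{-702486} = 3 i \sqrt{78054}$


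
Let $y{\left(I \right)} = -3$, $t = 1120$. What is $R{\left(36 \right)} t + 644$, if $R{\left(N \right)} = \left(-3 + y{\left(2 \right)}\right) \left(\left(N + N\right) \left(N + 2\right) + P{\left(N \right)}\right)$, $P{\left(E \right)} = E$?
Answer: $-18627196$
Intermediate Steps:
$R{\left(N \right)} = - 6 N - 12 N \left(2 + N\right)$ ($R{\left(N \right)} = \left(-3 - 3\right) \left(\left(N + N\right) \left(N + 2\right) + N\right) = - 6 \left(2 N \left(2 + N\right) + N\right) = - 6 \left(N + 2 N \left(2 + N\right)\right) = - 6 N - 12 N \left(2 + N\right)$)
$R{\left(36 \right)} t + 644 = 6 \cdot 36 \left(-5 - 72\right) 1120 + 644 = 6 \cdot 36 \left(-77\right) 1120 + 644 = \left(-16632\right) 1120 + 644 = -18627840 + 644 = -18627196$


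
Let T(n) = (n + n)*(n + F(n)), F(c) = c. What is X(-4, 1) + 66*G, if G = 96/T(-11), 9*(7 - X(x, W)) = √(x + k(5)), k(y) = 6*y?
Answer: 221/11 - √26/9 ≈ 19.524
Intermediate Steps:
T(n) = 4*n² (T(n) = (n + n)*(n + n) = (2*n)*(2*n) = 4*n²)
X(x, W) = 7 - √(30 + x)/9 (X(x, W) = 7 - √(x + 6*5)/9 = 7 - √(x + 30)/9 = 7 - √(30 + x)/9)
G = 24/121 (G = 96/((4*(-11)²)) = 96/((4*121)) = 96/484 = 96*(1/484) = 24/121 ≈ 0.19835)
X(-4, 1) + 66*G = (7 - √(30 - 4)/9) + 66*(24/121) = (7 - √26/9) + 144/11 = 221/11 - √26/9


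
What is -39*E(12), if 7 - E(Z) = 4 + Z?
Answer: 351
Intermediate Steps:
E(Z) = 3 - Z (E(Z) = 7 - (4 + Z) = 7 + (-4 - Z) = 3 - Z)
-39*E(12) = -39*(3 - 1*12) = -39*(3 - 12) = -39*(-9) = 351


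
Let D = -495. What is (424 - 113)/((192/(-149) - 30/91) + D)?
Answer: -4216849/6733647 ≈ -0.62624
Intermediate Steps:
(424 - 113)/((192/(-149) - 30/91) + D) = (424 - 113)/((192/(-149) - 30/91) - 495) = 311/((192*(-1/149) - 30*1/91) - 495) = 311/((-192/149 - 30/91) - 495) = 311/(-21942/13559 - 495) = 311/(-6733647/13559) = 311*(-13559/6733647) = -4216849/6733647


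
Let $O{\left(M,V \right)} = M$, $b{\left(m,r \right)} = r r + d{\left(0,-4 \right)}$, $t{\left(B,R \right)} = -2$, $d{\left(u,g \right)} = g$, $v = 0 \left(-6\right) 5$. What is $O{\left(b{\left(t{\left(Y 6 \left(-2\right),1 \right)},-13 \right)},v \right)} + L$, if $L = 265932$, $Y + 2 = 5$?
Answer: $266097$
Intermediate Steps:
$Y = 3$ ($Y = -2 + 5 = 3$)
$v = 0$ ($v = 0 \cdot 5 = 0$)
$b{\left(m,r \right)} = -4 + r^{2}$ ($b{\left(m,r \right)} = r r - 4 = r^{2} - 4 = -4 + r^{2}$)
$O{\left(b{\left(t{\left(Y 6 \left(-2\right),1 \right)},-13 \right)},v \right)} + L = \left(-4 + \left(-13\right)^{2}\right) + 265932 = \left(-4 + 169\right) + 265932 = 165 + 265932 = 266097$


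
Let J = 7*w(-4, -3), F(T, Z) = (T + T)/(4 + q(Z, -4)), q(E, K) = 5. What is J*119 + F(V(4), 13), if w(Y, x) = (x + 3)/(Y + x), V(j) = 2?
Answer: 4/9 ≈ 0.44444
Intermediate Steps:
w(Y, x) = (3 + x)/(Y + x)
F(T, Z) = 2*T/9 (F(T, Z) = (T + T)/(4 + 5) = (2*T)/9 = (2*T)*(⅑) = 2*T/9)
J = 0 (J = 7*((3 - 3)/(-4 - 3)) = 7*(0/(-7)) = 7*(-⅐*0) = 7*0 = 0)
J*119 + F(V(4), 13) = 0*119 + (2/9)*2 = 0 + 4/9 = 4/9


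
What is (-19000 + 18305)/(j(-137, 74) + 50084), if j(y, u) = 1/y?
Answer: -95215/6861507 ≈ -0.013877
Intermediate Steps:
(-19000 + 18305)/(j(-137, 74) + 50084) = (-19000 + 18305)/(1/(-137) + 50084) = -695/(-1/137 + 50084) = -695/6861507/137 = -695*137/6861507 = -95215/6861507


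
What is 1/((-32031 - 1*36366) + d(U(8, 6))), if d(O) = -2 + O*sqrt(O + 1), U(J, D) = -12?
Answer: I/(-68399*I + 12*sqrt(11)) ≈ -1.462e-5 + 8.507e-9*I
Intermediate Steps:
d(O) = -2 + O*sqrt(1 + O)
1/((-32031 - 1*36366) + d(U(8, 6))) = 1/((-32031 - 1*36366) + (-2 - 12*sqrt(1 - 12))) = 1/((-32031 - 36366) + (-2 - 12*I*sqrt(11))) = 1/(-68397 + (-2 - 12*I*sqrt(11))) = 1/(-68399 - 12*I*sqrt(11))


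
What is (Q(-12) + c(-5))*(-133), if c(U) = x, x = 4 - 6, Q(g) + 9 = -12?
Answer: 3059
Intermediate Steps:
Q(g) = -21 (Q(g) = -9 - 12 = -21)
x = -2
c(U) = -2
(Q(-12) + c(-5))*(-133) = (-21 - 2)*(-133) = -23*(-133) = 3059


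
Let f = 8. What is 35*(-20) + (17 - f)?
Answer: -691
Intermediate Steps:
35*(-20) + (17 - f) = 35*(-20) + (17 - 1*8) = -700 + (17 - 8) = -700 + 9 = -691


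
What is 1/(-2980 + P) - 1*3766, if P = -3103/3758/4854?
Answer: -204716661736990/54359172463 ≈ -3766.0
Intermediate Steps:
P = -3103/18241332 (P = -3103*1/3758*(1/4854) = -3103/3758*1/4854 = -3103/18241332 ≈ -0.00017011)
1/(-2980 + P) - 1*3766 = 1/(-2980 - 3103/18241332) - 1*3766 = 1/(-54359172463/18241332) - 3766 = -18241332/54359172463 - 3766 = -204716661736990/54359172463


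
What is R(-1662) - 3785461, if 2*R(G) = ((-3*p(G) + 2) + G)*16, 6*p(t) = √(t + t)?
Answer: -3798741 - 8*I*√831 ≈ -3.7987e+6 - 230.62*I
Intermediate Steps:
p(t) = √2*√t/6 (p(t) = √(t + t)/6 = √(2*t)/6 = (√2*√t)/6 = √2*√t/6)
R(G) = 16 + 8*G - 4*√2*√G (R(G) = (((-√2*√G/2 + 2) + G)*16)/2 = (((2 - √2*√G/2) + G)*16)/2 = ((2 + G - √2*√G/2)*16)/2 = (32 + 16*G - 8*√2*√G)/2 = 16 + 8*G - 4*√2*√G)
R(-1662) - 3785461 = (16 + 8*(-1662) - 4*√2*√(-1662)) - 3785461 = (16 - 13296 - 4*√2*I*√1662) - 3785461 = (16 - 13296 - 8*I*√831) - 3785461 = (-13280 - 8*I*√831) - 3785461 = -3798741 - 8*I*√831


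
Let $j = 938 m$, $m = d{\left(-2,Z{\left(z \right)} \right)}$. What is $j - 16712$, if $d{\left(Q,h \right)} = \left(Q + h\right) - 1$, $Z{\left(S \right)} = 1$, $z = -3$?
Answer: $-18588$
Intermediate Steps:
$d{\left(Q,h \right)} = -1 + Q + h$
$m = -2$ ($m = -1 - 2 + 1 = -2$)
$j = -1876$ ($j = 938 \left(-2\right) = -1876$)
$j - 16712 = -1876 - 16712 = -18588$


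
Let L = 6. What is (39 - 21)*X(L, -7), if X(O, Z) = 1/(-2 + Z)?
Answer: -2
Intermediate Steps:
(39 - 21)*X(L, -7) = (39 - 21)/(-2 - 7) = 18/(-9) = 18*(-⅑) = -2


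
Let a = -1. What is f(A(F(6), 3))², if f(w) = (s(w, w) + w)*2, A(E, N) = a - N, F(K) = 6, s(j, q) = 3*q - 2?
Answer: 1296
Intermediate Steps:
s(j, q) = -2 + 3*q
A(E, N) = -1 - N
f(w) = -4 + 8*w (f(w) = ((-2 + 3*w) + w)*2 = (-2 + 4*w)*2 = -4 + 8*w)
f(A(F(6), 3))² = (-4 + 8*(-1 - 1*3))² = (-4 + 8*(-1 - 3))² = (-4 + 8*(-4))² = (-4 - 32)² = (-36)² = 1296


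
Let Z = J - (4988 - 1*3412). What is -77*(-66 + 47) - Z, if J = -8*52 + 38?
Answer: 3417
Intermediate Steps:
J = -378 (J = -416 + 38 = -378)
Z = -1954 (Z = -378 - (4988 - 1*3412) = -378 - (4988 - 3412) = -378 - 1*1576 = -378 - 1576 = -1954)
-77*(-66 + 47) - Z = -77*(-66 + 47) - 1*(-1954) = -77*(-19) + 1954 = 1463 + 1954 = 3417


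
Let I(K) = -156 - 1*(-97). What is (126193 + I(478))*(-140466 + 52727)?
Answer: -11066871026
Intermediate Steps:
I(K) = -59 (I(K) = -156 + 97 = -59)
(126193 + I(478))*(-140466 + 52727) = (126193 - 59)*(-140466 + 52727) = 126134*(-87739) = -11066871026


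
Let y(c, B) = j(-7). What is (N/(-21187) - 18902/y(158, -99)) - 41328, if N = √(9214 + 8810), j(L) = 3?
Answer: -142886/3 - 2*√4506/21187 ≈ -47629.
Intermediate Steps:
y(c, B) = 3
N = 2*√4506 (N = √18024 = 2*√4506 ≈ 134.25)
(N/(-21187) - 18902/y(158, -99)) - 41328 = ((2*√4506)/(-21187) - 18902/3) - 41328 = ((2*√4506)*(-1/21187) - 18902*⅓) - 41328 = (-2*√4506/21187 - 18902/3) - 41328 = (-18902/3 - 2*√4506/21187) - 41328 = -142886/3 - 2*√4506/21187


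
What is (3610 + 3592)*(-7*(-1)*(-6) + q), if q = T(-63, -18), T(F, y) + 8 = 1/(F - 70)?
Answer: -47900502/133 ≈ -3.6015e+5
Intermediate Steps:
T(F, y) = -8 + 1/(-70 + F) (T(F, y) = -8 + 1/(F - 70) = -8 + 1/(-70 + F))
q = -1065/133 (q = (561 - 8*(-63))/(-70 - 63) = (561 + 504)/(-133) = -1/133*1065 = -1065/133 ≈ -8.0075)
(3610 + 3592)*(-7*(-1)*(-6) + q) = (3610 + 3592)*(-7*(-1)*(-6) - 1065/133) = 7202*(7*(-6) - 1065/133) = 7202*(-42 - 1065/133) = 7202*(-6651/133) = -47900502/133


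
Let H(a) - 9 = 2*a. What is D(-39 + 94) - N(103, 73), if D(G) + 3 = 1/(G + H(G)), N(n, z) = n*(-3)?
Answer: 53245/174 ≈ 306.01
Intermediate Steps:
N(n, z) = -3*n
H(a) = 9 + 2*a
D(G) = -3 + 1/(9 + 3*G) (D(G) = -3 + 1/(G + (9 + 2*G)) = -3 + 1/(9 + 3*G))
D(-39 + 94) - N(103, 73) = (-26 - 9*(-39 + 94))/(3*(3 + (-39 + 94))) - (-3)*103 = (-26 - 9*55)/(3*(3 + 55)) - 1*(-309) = (⅓)*(-26 - 495)/58 + 309 = (⅓)*(1/58)*(-521) + 309 = -521/174 + 309 = 53245/174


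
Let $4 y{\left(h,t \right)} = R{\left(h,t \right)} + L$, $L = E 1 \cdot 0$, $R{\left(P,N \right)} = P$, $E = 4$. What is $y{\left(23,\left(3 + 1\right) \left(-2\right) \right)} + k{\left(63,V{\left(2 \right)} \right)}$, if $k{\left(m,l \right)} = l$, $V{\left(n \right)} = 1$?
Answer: $\frac{27}{4} \approx 6.75$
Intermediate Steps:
$L = 0$ ($L = 4 \cdot 1 \cdot 0 = 4 \cdot 0 = 0$)
$y{\left(h,t \right)} = \frac{h}{4}$ ($y{\left(h,t \right)} = \frac{h + 0}{4} = \frac{h}{4}$)
$y{\left(23,\left(3 + 1\right) \left(-2\right) \right)} + k{\left(63,V{\left(2 \right)} \right)} = \frac{1}{4} \cdot 23 + 1 = \frac{23}{4} + 1 = \frac{27}{4}$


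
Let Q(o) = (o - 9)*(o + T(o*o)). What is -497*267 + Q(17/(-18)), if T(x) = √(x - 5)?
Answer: -42991433/324 - 1969*I*√11/324 ≈ -1.3269e+5 - 20.156*I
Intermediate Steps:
T(x) = √(-5 + x)
Q(o) = (-9 + o)*(o + √(-5 + o²)) (Q(o) = (o - 9)*(o + √(-5 + o*o)) = (-9 + o)*(o + √(-5 + o²)))
-497*267 + Q(17/(-18)) = -497*267 + ((17/(-18))² - 153/(-18) - 9*√(-5 + (17/(-18))²) + (17/(-18))*√(-5 + (17/(-18))²)) = -132699 + ((17*(-1/18))² - 153*(-1)/18 - 9*√(-5 + (17*(-1/18))²) + (17*(-1/18))*√(-5 + (17*(-1/18))²)) = -132699 + ((-17/18)² - 9*(-17/18) - 9*√(-5 + (-17/18)²) - 17*√(-5 + (-17/18)²)/18) = -132699 + (289/324 + 17/2 - 9*√(-5 + 289/324) - 17*√(-5 + 289/324)/18) = -132699 + (289/324 + 17/2 - 11*I*√11/2 - 187*I*√11/324) = -132699 + (3043/324 - 1969*I*√11/324) = -42991433/324 - 1969*I*√11/324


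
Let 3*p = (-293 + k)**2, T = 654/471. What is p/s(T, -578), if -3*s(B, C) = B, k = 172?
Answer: -2298637/218 ≈ -10544.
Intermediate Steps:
T = 218/157 (T = 654*(1/471) = 218/157 ≈ 1.3885)
s(B, C) = -B/3
p = 14641/3 (p = (-293 + 172)**2/3 = (1/3)*(-121)**2 = (1/3)*14641 = 14641/3 ≈ 4880.3)
p/s(T, -578) = 14641/(3*((-1/3*218/157))) = 14641/(3*(-218/471)) = (14641/3)*(-471/218) = -2298637/218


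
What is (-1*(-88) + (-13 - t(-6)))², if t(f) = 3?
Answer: 5184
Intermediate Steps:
(-1*(-88) + (-13 - t(-6)))² = (-1*(-88) + (-13 - 1*3))² = (88 + (-13 - 3))² = (88 - 16)² = 72² = 5184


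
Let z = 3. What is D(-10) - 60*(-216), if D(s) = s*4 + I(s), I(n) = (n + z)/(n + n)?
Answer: 258407/20 ≈ 12920.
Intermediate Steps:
I(n) = (3 + n)/(2*n) (I(n) = (n + 3)/(n + n) = (3 + n)/((2*n)) = (3 + n)*(1/(2*n)) = (3 + n)/(2*n))
D(s) = 4*s + (3 + s)/(2*s) (D(s) = s*4 + (3 + s)/(2*s) = 4*s + (3 + s)/(2*s))
D(-10) - 60*(-216) = (½)*(3 - 10 + 8*(-10)²)/(-10) - 60*(-216) = (½)*(-⅒)*(3 - 10 + 8*100) + 12960 = (½)*(-⅒)*(3 - 10 + 800) + 12960 = (½)*(-⅒)*793 + 12960 = -793/20 + 12960 = 258407/20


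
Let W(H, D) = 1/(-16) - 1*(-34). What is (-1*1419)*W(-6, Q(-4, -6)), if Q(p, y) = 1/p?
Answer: -770517/16 ≈ -48157.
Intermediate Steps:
W(H, D) = 543/16 (W(H, D) = -1/16 + 34 = 543/16)
(-1*1419)*W(-6, Q(-4, -6)) = -1*1419*(543/16) = -1419*543/16 = -770517/16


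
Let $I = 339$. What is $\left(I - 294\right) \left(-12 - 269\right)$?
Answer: $-12645$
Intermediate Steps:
$\left(I - 294\right) \left(-12 - 269\right) = \left(339 - 294\right) \left(-12 - 269\right) = 45 \left(-281\right) = -12645$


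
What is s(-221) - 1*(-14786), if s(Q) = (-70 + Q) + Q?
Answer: 14274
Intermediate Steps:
s(Q) = -70 + 2*Q
s(-221) - 1*(-14786) = (-70 + 2*(-221)) - 1*(-14786) = (-70 - 442) + 14786 = -512 + 14786 = 14274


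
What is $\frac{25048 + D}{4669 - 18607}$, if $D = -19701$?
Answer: $- \frac{5347}{13938} \approx -0.38363$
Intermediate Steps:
$\frac{25048 + D}{4669 - 18607} = \frac{25048 - 19701}{4669 - 18607} = \frac{5347}{-13938} = 5347 \left(- \frac{1}{13938}\right) = - \frac{5347}{13938}$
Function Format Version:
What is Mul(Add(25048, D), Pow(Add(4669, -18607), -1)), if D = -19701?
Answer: Rational(-5347, 13938) ≈ -0.38363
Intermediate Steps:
Mul(Add(25048, D), Pow(Add(4669, -18607), -1)) = Mul(Add(25048, -19701), Pow(Add(4669, -18607), -1)) = Mul(5347, Pow(-13938, -1)) = Mul(5347, Rational(-1, 13938)) = Rational(-5347, 13938)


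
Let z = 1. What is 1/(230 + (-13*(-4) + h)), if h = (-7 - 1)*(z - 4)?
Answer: 1/306 ≈ 0.0032680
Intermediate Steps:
h = 24 (h = (-7 - 1)*(1 - 4) = -8*(-3) = 24)
1/(230 + (-13*(-4) + h)) = 1/(230 + (-13*(-4) + 24)) = 1/(230 + (52 + 24)) = 1/(230 + 76) = 1/306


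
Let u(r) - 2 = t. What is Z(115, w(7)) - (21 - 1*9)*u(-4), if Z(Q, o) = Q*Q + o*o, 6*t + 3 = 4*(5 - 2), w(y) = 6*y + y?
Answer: 15584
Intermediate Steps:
w(y) = 7*y
t = 3/2 (t = -½ + (4*(5 - 2))/6 = -½ + (4*3)/6 = -½ + (⅙)*12 = -½ + 2 = 3/2 ≈ 1.5000)
Z(Q, o) = Q² + o²
u(r) = 7/2 (u(r) = 2 + 3/2 = 7/2)
Z(115, w(7)) - (21 - 1*9)*u(-4) = (115² + (7*7)²) - (21 - 1*9)*7/2 = (13225 + 49²) - (21 - 9)*7/2 = (13225 + 2401) - 12*7/2 = 15626 - 1*42 = 15626 - 42 = 15584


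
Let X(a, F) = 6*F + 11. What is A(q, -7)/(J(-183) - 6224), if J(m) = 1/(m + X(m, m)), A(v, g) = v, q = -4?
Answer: 5080/7904481 ≈ 0.00064267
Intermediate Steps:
X(a, F) = 11 + 6*F
J(m) = 1/(11 + 7*m) (J(m) = 1/(m + (11 + 6*m)) = 1/(11 + 7*m))
A(q, -7)/(J(-183) - 6224) = -4/(1/(11 + 7*(-183)) - 6224) = -4/(1/(11 - 1281) - 6224) = -4/(1/(-1270) - 6224) = -4/(-1/1270 - 6224) = -4/(-7904481/1270) = -4*(-1270/7904481) = 5080/7904481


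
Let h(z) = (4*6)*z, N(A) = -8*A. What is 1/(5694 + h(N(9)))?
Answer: 1/3966 ≈ 0.00025214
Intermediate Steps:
h(z) = 24*z
1/(5694 + h(N(9))) = 1/(5694 + 24*(-8*9)) = 1/(5694 + 24*(-72)) = 1/(5694 - 1728) = 1/3966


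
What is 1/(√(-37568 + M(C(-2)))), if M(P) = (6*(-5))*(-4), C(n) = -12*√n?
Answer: -I*√9362/18724 ≈ -0.0051676*I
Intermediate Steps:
M(P) = 120 (M(P) = -30*(-4) = 120)
1/(√(-37568 + M(C(-2)))) = 1/(√(-37568 + 120)) = 1/(√(-37448)) = 1/(2*I*√9362) = -I*√9362/18724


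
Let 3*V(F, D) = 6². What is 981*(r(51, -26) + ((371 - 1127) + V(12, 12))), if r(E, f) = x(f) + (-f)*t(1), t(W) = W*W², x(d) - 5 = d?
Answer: -724959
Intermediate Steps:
V(F, D) = 12 (V(F, D) = (⅓)*6² = (⅓)*36 = 12)
x(d) = 5 + d
t(W) = W³
r(E, f) = 5 (r(E, f) = (5 + f) - f*1³ = (5 + f) - f*1 = (5 + f) - f = 5)
981*(r(51, -26) + ((371 - 1127) + V(12, 12))) = 981*(5 + ((371 - 1127) + 12)) = 981*(5 + (-756 + 12)) = 981*(5 - 744) = 981*(-739) = -724959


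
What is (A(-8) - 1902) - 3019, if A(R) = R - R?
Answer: -4921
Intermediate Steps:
A(R) = 0
(A(-8) - 1902) - 3019 = (0 - 1902) - 3019 = -1902 - 3019 = -4921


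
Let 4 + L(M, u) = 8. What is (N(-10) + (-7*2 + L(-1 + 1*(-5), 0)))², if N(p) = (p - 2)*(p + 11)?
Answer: 484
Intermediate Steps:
N(p) = (-2 + p)*(11 + p)
L(M, u) = 4 (L(M, u) = -4 + 8 = 4)
(N(-10) + (-7*2 + L(-1 + 1*(-5), 0)))² = ((-22 + (-10)² + 9*(-10)) + (-7*2 + 4))² = ((-22 + 100 - 90) + (-14 + 4))² = (-12 - 10)² = (-22)² = 484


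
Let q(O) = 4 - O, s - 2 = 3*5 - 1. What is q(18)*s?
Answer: -224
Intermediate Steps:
s = 16 (s = 2 + (3*5 - 1) = 2 + (15 - 1) = 2 + 14 = 16)
q(18)*s = (4 - 1*18)*16 = (4 - 18)*16 = -14*16 = -224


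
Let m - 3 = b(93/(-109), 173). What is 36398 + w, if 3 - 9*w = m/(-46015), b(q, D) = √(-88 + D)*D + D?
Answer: 15073823951/414135 + 173*√85/414135 ≈ 36398.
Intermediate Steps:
b(q, D) = D + D*√(-88 + D) (b(q, D) = D*√(-88 + D) + D = D + D*√(-88 + D))
m = 176 + 173*√85 (m = 3 + 173*(1 + √(-88 + 173)) = 3 + 173*(1 + √85) = 3 + (173 + 173*√85) = 176 + 173*√85 ≈ 1771.0)
w = 138221/414135 + 173*√85/414135 (w = ⅓ - (176 + 173*√85)/(9*(-46015)) = ⅓ - (176 + 173*√85)*(-1)/(9*46015) = ⅓ - (-176/46015 - 173*√85/46015)/9 = ⅓ + (176/414135 + 173*√85/414135) = 138221/414135 + 173*√85/414135 ≈ 0.33761)
36398 + w = 36398 + (138221/414135 + 173*√85/414135) = 15073823951/414135 + 173*√85/414135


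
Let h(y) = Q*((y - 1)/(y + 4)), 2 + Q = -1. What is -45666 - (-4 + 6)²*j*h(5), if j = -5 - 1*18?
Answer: -137366/3 ≈ -45789.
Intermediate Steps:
j = -23 (j = -5 - 18 = -23)
Q = -3 (Q = -2 - 1 = -3)
h(y) = -3*(-1 + y)/(4 + y) (h(y) = -3*(y - 1)/(y + 4) = -3*(-1 + y)/(4 + y))
-45666 - (-4 + 6)²*j*h(5) = -45666 - (-4 + 6)²*(-23)*3*(1 - 1*5)/(4 + 5) = -45666 - 2²*(-23)*3*(1 - 5)/9 = -45666 - 4*(-23)*3*(⅑)*(-4) = -45666 - (-92)*(-4)/3 = -45666 - 1*368/3 = -45666 - 368/3 = -137366/3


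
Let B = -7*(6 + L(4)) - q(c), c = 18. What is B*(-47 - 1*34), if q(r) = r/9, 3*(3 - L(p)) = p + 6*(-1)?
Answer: 5643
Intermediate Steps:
L(p) = 5 - p/3 (L(p) = 3 - (p + 6*(-1))/3 = 3 - (p - 6)/3 = 3 - (-6 + p)/3 = 3 + (2 - p/3) = 5 - p/3)
q(r) = r/9 (q(r) = r*(⅑) = r/9)
B = -209/3 (B = -7*(6 + (5 - ⅓*4)) - 18/9 = -7*(6 + (5 - 4/3)) - 1*2 = -7*(6 + 11/3) - 2 = -7*29/3 - 2 = -203/3 - 2 = -209/3 ≈ -69.667)
B*(-47 - 1*34) = -209*(-47 - 1*34)/3 = -209*(-47 - 34)/3 = -209/3*(-81) = 5643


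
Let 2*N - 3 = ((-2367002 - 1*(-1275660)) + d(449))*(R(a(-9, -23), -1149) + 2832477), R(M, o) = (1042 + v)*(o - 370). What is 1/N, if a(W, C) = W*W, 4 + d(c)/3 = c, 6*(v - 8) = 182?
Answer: -6/3896068700455 ≈ -1.5400e-12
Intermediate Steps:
v = 115/3 (v = 8 + (⅙)*182 = 8 + 91/3 = 115/3 ≈ 38.333)
d(c) = -12 + 3*c
a(W, C) = W²
R(M, o) = -1199170/3 + 3241*o/3 (R(M, o) = (1042 + 115/3)*(o - 370) = 3241*(-370 + o)/3 = -1199170/3 + 3241*o/3)
N = -3896068700455/6 (N = 3/2 + (((-2367002 - 1*(-1275660)) + (-12 + 3*449))*((-1199170/3 + (3241/3)*(-1149)) + 2832477))/2 = 3/2 + (((-2367002 + 1275660) + (-12 + 1347))*((-1199170/3 - 1241303) + 2832477))/2 = 3/2 + ((-1091342 + 1335)*(-4923079/3 + 2832477))/2 = 3/2 + (-1090007*3574352/3)/2 = 3/2 + (½)*(-3896068700464/3) = 3/2 - 1948034350232/3 = -3896068700455/6 ≈ -6.4934e+11)
1/N = 1/(-3896068700455/6) = -6/3896068700455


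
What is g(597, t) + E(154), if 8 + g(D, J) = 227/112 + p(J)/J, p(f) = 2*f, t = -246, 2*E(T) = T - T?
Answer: -445/112 ≈ -3.9732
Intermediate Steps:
E(T) = 0 (E(T) = (T - T)/2 = (1/2)*0 = 0)
g(D, J) = -445/112 (g(D, J) = -8 + (227/112 + (2*J)/J) = -8 + (227*(1/112) + 2) = -8 + (227/112 + 2) = -8 + 451/112 = -445/112)
g(597, t) + E(154) = -445/112 + 0 = -445/112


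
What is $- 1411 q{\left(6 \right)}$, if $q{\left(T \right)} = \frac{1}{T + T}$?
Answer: $- \frac{1411}{12} \approx -117.58$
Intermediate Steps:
$q{\left(T \right)} = \frac{1}{2 T}$
$- 1411 q{\left(6 \right)} = - 1411 \frac{1}{2 \cdot 6} = - 1411 \cdot \frac{1}{2} \cdot \frac{1}{6} = \left(-1411\right) \frac{1}{12} = - \frac{1411}{12}$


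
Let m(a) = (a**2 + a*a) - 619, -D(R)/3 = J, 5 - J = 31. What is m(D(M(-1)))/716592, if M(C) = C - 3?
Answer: 11549/716592 ≈ 0.016117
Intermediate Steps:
J = -26 (J = 5 - 1*31 = 5 - 31 = -26)
M(C) = -3 + C
D(R) = 78 (D(R) = -3*(-26) = 78)
m(a) = -619 + 2*a**2 (m(a) = (a**2 + a**2) - 619 = 2*a**2 - 619 = -619 + 2*a**2)
m(D(M(-1)))/716592 = (-619 + 2*78**2)/716592 = (-619 + 2*6084)*(1/716592) = (-619 + 12168)*(1/716592) = 11549*(1/716592) = 11549/716592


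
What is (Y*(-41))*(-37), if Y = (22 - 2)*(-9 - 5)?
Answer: -424760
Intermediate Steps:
Y = -280 (Y = 20*(-14) = -280)
(Y*(-41))*(-37) = -280*(-41)*(-37) = 11480*(-37) = -424760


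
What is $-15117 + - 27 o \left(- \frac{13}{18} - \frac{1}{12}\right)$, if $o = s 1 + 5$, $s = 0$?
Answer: $- \frac{60033}{4} \approx -15008.0$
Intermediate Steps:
$o = 5$ ($o = 0 \cdot 1 + 5 = 0 + 5 = 5$)
$-15117 + - 27 o \left(- \frac{13}{18} - \frac{1}{12}\right) = -15117 + \left(-27\right) 5 \left(- \frac{13}{18} - \frac{1}{12}\right) = -15117 - 135 \left(\left(-13\right) \frac{1}{18} - \frac{1}{12}\right) = -15117 - 135 \left(- \frac{13}{18} - \frac{1}{12}\right) = -15117 - - \frac{435}{4} = -15117 + \frac{435}{4} = - \frac{60033}{4}$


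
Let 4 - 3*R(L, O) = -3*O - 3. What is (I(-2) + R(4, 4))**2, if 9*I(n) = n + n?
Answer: 2809/81 ≈ 34.679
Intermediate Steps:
I(n) = 2*n/9 (I(n) = (n + n)/9 = (2*n)/9 = 2*n/9)
R(L, O) = 7/3 + O (R(L, O) = 4/3 - (-3*O - 3)/3 = 4/3 - (-3 - 3*O)/3 = 4/3 + (1 + O) = 7/3 + O)
(I(-2) + R(4, 4))**2 = ((2/9)*(-2) + (7/3 + 4))**2 = (-4/9 + 19/3)**2 = (53/9)**2 = 2809/81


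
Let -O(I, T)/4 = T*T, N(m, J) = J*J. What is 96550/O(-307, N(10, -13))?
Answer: -48275/57122 ≈ -0.84512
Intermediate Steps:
N(m, J) = J**2
O(I, T) = -4*T**2 (O(I, T) = -4*T*T = -4*T**2)
96550/O(-307, N(10, -13)) = 96550/((-4*((-13)**2)**2)) = 96550/((-4*169**2)) = 96550/((-4*28561)) = 96550/(-114244) = 96550*(-1/114244) = -48275/57122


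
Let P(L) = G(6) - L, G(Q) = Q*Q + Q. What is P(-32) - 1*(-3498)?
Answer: 3572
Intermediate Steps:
G(Q) = Q + Q**2 (G(Q) = Q**2 + Q = Q + Q**2)
P(L) = 42 - L (P(L) = 6*(1 + 6) - L = 6*7 - L = 42 - L)
P(-32) - 1*(-3498) = (42 - 1*(-32)) - 1*(-3498) = (42 + 32) + 3498 = 74 + 3498 = 3572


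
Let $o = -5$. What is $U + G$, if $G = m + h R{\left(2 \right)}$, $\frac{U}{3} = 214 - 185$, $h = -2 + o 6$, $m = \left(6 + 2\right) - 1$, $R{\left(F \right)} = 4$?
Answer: $-34$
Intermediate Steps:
$m = 7$ ($m = 8 - 1 = 7$)
$h = -32$ ($h = -2 - 30 = -32$)
$U = 87$ ($U = 3 \left(214 - 185\right) = 3 \cdot 29 = 87$)
$G = -121$ ($G = 7 - 128 = -121$)
$U + G = 87 - 121 = -34$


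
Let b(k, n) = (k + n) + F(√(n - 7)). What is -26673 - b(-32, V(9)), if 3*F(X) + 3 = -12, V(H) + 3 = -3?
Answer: -26630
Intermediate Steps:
V(H) = -6 (V(H) = -3 - 3 = -6)
F(X) = -5 (F(X) = -1 + (⅓)*(-12) = -1 - 4 = -5)
b(k, n) = -5 + k + n (b(k, n) = (k + n) - 5 = -5 + k + n)
-26673 - b(-32, V(9)) = -26673 - (-5 - 32 - 6) = -26673 - 1*(-43) = -26673 + 43 = -26630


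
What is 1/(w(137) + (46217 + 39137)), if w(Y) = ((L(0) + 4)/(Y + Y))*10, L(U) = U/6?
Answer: 137/11693518 ≈ 1.1716e-5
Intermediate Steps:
L(U) = U/6 (L(U) = U*(⅙) = U/6)
w(Y) = 20/Y (w(Y) = (((⅙)*0 + 4)/(Y + Y))*10 = ((0 + 4)/((2*Y)))*10 = (4*(1/(2*Y)))*10 = (2/Y)*10 = 20/Y)
1/(w(137) + (46217 + 39137)) = 1/(20/137 + (46217 + 39137)) = 1/(20*(1/137) + 85354) = 1/(20/137 + 85354) = 1/(11693518/137) = 137/11693518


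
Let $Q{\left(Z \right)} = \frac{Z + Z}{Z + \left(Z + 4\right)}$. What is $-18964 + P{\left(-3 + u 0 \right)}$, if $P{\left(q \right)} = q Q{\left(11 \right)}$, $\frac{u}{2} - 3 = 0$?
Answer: $- \frac{246565}{13} \approx -18967.0$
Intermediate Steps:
$u = 6$ ($u = 6 + 2 \cdot 0 = 6 + 0 = 6$)
$Q{\left(Z \right)} = \frac{2 Z}{4 + 2 Z}$ ($Q{\left(Z \right)} = \frac{2 Z}{Z + \left(4 + Z\right)} = \frac{2 Z}{4 + 2 Z}$)
$P{\left(q \right)} = \frac{11 q}{13}$ ($P{\left(q \right)} = q \frac{11}{2 + 11} = q \frac{11}{13} = \frac{11 q}{13}$)
$-18964 + P{\left(-3 + u 0 \right)} = -18964 + \frac{11 \left(-3 + 6 \cdot 0\right)}{13} = -18964 + \frac{11 \left(-3 + 0\right)}{13} = -18964 + \frac{11}{13} \left(-3\right) = -18964 - \frac{33}{13} = - \frac{246565}{13}$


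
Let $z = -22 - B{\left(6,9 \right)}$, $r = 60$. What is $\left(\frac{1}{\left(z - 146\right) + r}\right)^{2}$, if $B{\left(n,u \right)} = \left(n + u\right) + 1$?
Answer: $\frac{1}{15376} \approx 6.5036 \cdot 10^{-5}$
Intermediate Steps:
$B{\left(n,u \right)} = 1 + n + u$
$z = -38$ ($z = -22 - \left(1 + 6 + 9\right) = -22 - 16 = -38$)
$\left(\frac{1}{\left(z - 146\right) + r}\right)^{2} = \left(\frac{1}{\left(-38 - 146\right) + 60}\right)^{2} = \left(\frac{1}{-184 + 60}\right)^{2} = \left(\frac{1}{-124}\right)^{2} = \left(- \frac{1}{124}\right)^{2} = \frac{1}{15376}$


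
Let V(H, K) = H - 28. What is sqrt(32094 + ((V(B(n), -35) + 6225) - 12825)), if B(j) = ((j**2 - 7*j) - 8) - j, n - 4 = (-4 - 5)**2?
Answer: sqrt(32003) ≈ 178.89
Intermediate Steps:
n = 85 (n = 4 + (-4 - 5)**2 = 4 + (-9)**2 = 4 + 81 = 85)
B(j) = -8 + j**2 - 8*j (B(j) = (-8 + j**2 - 7*j) - j = -8 + j**2 - 8*j)
V(H, K) = -28 + H
sqrt(32094 + ((V(B(n), -35) + 6225) - 12825)) = sqrt(32094 + (((-28 + (-8 + 85**2 - 8*85)) + 6225) - 12825)) = sqrt(32094 + (((-28 + (-8 + 7225 - 680)) + 6225) - 12825)) = sqrt(32094 + (((-28 + 6537) + 6225) - 12825)) = sqrt(32094 + ((6509 + 6225) - 12825)) = sqrt(32094 + (12734 - 12825)) = sqrt(32094 - 91) = sqrt(32003)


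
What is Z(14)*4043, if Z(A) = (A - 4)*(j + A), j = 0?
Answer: 566020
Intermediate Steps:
Z(A) = A*(-4 + A) (Z(A) = (A - 4)*(0 + A) = (-4 + A)*A = A*(-4 + A))
Z(14)*4043 = (14*(-4 + 14))*4043 = (14*10)*4043 = 140*4043 = 566020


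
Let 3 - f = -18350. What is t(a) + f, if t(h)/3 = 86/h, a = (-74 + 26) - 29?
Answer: 1412923/77 ≈ 18350.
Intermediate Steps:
a = -77 (a = -48 - 29 = -77)
f = 18353 (f = 3 - 1*(-18350) = 3 + 18350 = 18353)
t(h) = 258/h (t(h) = 3*(86/h) = 258/h)
t(a) + f = 258/(-77) + 18353 = 258*(-1/77) + 18353 = -258/77 + 18353 = 1412923/77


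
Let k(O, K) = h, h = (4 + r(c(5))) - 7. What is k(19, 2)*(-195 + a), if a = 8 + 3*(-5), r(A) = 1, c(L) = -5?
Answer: 404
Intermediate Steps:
h = -2 (h = (4 + 1) - 7 = 5 - 7 = -2)
k(O, K) = -2
a = -7 (a = 8 - 15 = -7)
k(19, 2)*(-195 + a) = -2*(-195 - 7) = -2*(-202) = 404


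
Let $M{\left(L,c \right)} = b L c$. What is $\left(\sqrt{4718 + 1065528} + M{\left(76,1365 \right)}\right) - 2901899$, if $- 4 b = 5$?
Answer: $-3031574 + \sqrt{1070246} \approx -3.0305 \cdot 10^{6}$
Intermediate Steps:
$b = - \frac{5}{4}$ ($b = \left(- \frac{1}{4}\right) 5 = - \frac{5}{4} \approx -1.25$)
$M{\left(L,c \right)} = - \frac{5 L c}{4}$ ($M{\left(L,c \right)} = - \frac{5 L}{4} c = - \frac{5 L c}{4}$)
$\left(\sqrt{4718 + 1065528} + M{\left(76,1365 \right)}\right) - 2901899 = \left(\sqrt{4718 + 1065528} - 95 \cdot 1365\right) - 2901899 = \left(\sqrt{1070246} - 129675\right) - 2901899 = \left(-129675 + \sqrt{1070246}\right) - 2901899 = -3031574 + \sqrt{1070246}$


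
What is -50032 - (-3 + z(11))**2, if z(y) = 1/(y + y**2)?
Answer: -871913593/17424 ≈ -50041.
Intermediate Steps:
-50032 - (-3 + z(11))**2 = -50032 - (-3 + 1/(11*(1 + 11)))**2 = -50032 - (-3 + (1/11)/12)**2 = -50032 - (-3 + (1/11)*(1/12))**2 = -50032 - (-3 + 1/132)**2 = -50032 - (-395/132)**2 = -50032 - 1*156025/17424 = -50032 - 156025/17424 = -871913593/17424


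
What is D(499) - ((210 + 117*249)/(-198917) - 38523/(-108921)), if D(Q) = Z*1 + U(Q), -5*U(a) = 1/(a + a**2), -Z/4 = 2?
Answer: -73933809599459519/9009544199952500 ≈ -8.2062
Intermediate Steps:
Z = -8 (Z = -4*2 = -8)
U(a) = -1/(5*(a + a**2))
D(Q) = -8 - 1/(5*Q*(1 + Q)) (D(Q) = -8*1 - 1/(5*Q*(1 + Q)) = -8 - 1/(5*Q*(1 + Q)))
D(499) - ((210 + 117*249)/(-198917) - 38523/(-108921)) = (1/5)*(-1 - 40*499*(1 + 499))/(499*(1 + 499)) - ((210 + 117*249)/(-198917) - 38523/(-108921)) = (1/5)*(1/499)*(-1 - 40*499*500)/500 - ((210 + 29133)*(-1/198917) - 38523*(-1/108921)) = (1/5)*(1/499)*(1/500)*(-1 - 9980000) - (29343*(-1/198917) + 12841/36307) = (1/5)*(1/499)*(1/500)*(-9980001) - (-29343/198917 + 12841/36307) = -9980001/1247500 - 1*1488936896/7222079519 = -9980001/1247500 - 1488936896/7222079519 = -73933809599459519/9009544199952500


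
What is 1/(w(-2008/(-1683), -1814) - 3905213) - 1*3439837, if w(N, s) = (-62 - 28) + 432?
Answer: -13432119746028/3904871 ≈ -3.4398e+6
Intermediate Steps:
w(N, s) = 342 (w(N, s) = -90 + 432 = 342)
1/(w(-2008/(-1683), -1814) - 3905213) - 1*3439837 = 1/(342 - 3905213) - 1*3439837 = 1/(-3904871) - 3439837 = -1/3904871 - 3439837 = -13432119746028/3904871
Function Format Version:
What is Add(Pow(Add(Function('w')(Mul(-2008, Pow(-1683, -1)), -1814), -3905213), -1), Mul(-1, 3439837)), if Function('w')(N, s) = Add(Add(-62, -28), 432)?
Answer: Rational(-13432119746028, 3904871) ≈ -3.4398e+6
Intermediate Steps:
Function('w')(N, s) = 342 (Function('w')(N, s) = Add(-90, 432) = 342)
Add(Pow(Add(Function('w')(Mul(-2008, Pow(-1683, -1)), -1814), -3905213), -1), Mul(-1, 3439837)) = Add(Pow(Add(342, -3905213), -1), Mul(-1, 3439837)) = Add(Pow(-3904871, -1), -3439837) = Add(Rational(-1, 3904871), -3439837) = Rational(-13432119746028, 3904871)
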